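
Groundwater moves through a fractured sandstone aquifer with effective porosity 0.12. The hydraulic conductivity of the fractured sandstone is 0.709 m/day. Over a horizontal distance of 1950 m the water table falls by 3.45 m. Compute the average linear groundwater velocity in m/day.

Hydraulic gradient i = Δh / L = 3.45 / 1950 = 0.001769.
Darcy flux q = K · i = 0.7090 × 0.001769 = 0.001254 m/day.
Seepage velocity v = q / n_e = 0.001254 / 0.12 = 0.01045 m/day.

0.0105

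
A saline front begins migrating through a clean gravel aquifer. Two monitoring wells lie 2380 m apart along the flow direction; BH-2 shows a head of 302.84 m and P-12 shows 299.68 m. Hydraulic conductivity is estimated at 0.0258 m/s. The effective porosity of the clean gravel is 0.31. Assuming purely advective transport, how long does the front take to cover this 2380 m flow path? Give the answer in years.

0.683

Convert K: 0.0258 m/s × 86400 = 2229 m/day.
Hydraulic gradient i = (302.84 − 299.68) / 2380 = 3.16 / 2380 = 0.001328.
Darcy flux q = K · i = 2229 × 0.001328 = 2.960 m/day.
Seepage velocity v = q / n_e = 2.960 / 0.31 = 9.547 m/day.
Travel time t = L / v = 2380 / 9.547 = 249.3 days = 0.6825 years.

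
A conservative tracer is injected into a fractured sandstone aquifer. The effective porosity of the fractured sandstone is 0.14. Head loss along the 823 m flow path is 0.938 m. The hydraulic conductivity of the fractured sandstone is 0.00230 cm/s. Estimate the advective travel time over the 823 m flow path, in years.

Convert K: 0.00230 cm/s × 864 = 1.987 m/day.
Hydraulic gradient i = Δh / L = 0.938 / 823 = 0.001140.
Darcy flux q = K · i = 1.987 × 0.001140 = 0.002265 m/day.
Seepage velocity v = q / n_e = 0.002265 / 0.14 = 0.01618 m/day.
Travel time t = L / v = 823 / 0.01618 = 50873 days = 139.3 years.

139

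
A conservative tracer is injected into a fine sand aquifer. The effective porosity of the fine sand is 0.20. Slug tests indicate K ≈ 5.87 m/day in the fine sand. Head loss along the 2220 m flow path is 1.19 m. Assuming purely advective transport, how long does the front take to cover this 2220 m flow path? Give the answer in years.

386

Hydraulic gradient i = Δh / L = 1.19 / 2220 = 0.0005360.
Darcy flux q = K · i = 5.870 × 0.0005360 = 0.003147 m/day.
Seepage velocity v = q / n_e = 0.003147 / 0.20 = 0.01573 m/day.
Travel time t = L / v = 2220 / 0.01573 = 1.411e+05 days = 386.3 years.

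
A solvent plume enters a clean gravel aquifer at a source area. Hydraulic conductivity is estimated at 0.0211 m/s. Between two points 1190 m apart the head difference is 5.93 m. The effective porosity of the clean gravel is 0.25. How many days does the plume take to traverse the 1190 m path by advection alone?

32.7

Convert K: 0.0211 m/s × 86400 = 1823 m/day.
Hydraulic gradient i = Δh / L = 5.93 / 1190 = 0.004983.
Darcy flux q = K · i = 1823 × 0.004983 = 9.085 m/day.
Seepage velocity v = q / n_e = 9.085 / 0.25 = 36.34 m/day.
Travel time t = L / v = 1190 / 36.34 = 32.75 days.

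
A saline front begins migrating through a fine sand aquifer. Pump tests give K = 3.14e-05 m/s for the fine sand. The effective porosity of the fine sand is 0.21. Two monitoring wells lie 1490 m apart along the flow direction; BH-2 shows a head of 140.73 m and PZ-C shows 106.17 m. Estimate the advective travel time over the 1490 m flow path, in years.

Convert K: 3.14e-05 m/s × 86400 = 2.713 m/day.
Hydraulic gradient i = (140.73 − 106.17) / 1490 = 34.56 / 1490 = 0.02319.
Darcy flux q = K · i = 2.713 × 0.02319 = 0.06293 m/day.
Seepage velocity v = q / n_e = 0.06293 / 0.21 = 0.2996 m/day.
Travel time t = L / v = 1490 / 0.2996 = 4972 days = 13.61 years.

13.6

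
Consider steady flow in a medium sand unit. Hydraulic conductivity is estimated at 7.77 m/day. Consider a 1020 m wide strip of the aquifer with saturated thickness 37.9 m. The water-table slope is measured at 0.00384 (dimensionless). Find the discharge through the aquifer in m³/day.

1150

Cross-sectional area A = 1020 × 37.9 = 38658 m².
Hydraulic gradient i = 0.00384.
Darcy's law: Q = K · A · i = 7.770 × 38658 × 0.003840 = 1153 m³/day.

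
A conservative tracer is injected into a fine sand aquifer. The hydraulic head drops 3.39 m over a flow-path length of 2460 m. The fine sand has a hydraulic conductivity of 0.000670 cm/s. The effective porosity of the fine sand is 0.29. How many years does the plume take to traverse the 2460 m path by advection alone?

2450

Convert K: 0.000670 cm/s × 864 = 0.5789 m/day.
Hydraulic gradient i = Δh / L = 3.39 / 2460 = 0.001378.
Darcy flux q = K · i = 0.5789 × 0.001378 = 0.0007977 m/day.
Seepage velocity v = q / n_e = 0.0007977 / 0.29 = 0.002751 m/day.
Travel time t = L / v = 2460 / 0.002751 = 8.943e+05 days = 2448 years.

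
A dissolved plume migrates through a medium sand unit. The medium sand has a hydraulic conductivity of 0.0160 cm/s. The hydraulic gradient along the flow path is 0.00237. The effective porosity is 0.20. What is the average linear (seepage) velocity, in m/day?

0.164

Convert K: 0.0160 cm/s × 864 = 13.82 m/day.
Hydraulic gradient i = 0.00237.
Darcy flux q = K · i = 13.82 × 0.002370 = 0.03276 m/day.
Seepage velocity v = q / n_e = 0.03276 / 0.20 = 0.1638 m/day.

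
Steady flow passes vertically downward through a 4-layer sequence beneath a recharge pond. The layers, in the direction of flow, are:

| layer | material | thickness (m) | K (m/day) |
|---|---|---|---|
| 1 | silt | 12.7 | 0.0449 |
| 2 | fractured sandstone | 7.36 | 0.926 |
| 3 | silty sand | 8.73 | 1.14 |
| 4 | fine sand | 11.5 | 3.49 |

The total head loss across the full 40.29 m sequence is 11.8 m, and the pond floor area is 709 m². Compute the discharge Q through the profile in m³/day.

27.7

Flow is perpendicular to layering, so the layers act in series and the equivalent K is the thickness-weighted harmonic mean.
Total thickness L = 12.7 + 7.36 + 8.73 + 11.5 = 40.29 m.
Σ(b_i/K_i) = 12.7/0.0449 + 7.36/0.926 + 8.73/1.14 + 11.5/3.49 = 301.8 d.
K_eq = L / Σ(b_i/K_i) = 40.29 / 301.8 = 0.1335 m/day.
Q = K_eq · A · (Δh/L) = 0.1335 × 709 × (11.8/40.29) = 27.73 m³/day.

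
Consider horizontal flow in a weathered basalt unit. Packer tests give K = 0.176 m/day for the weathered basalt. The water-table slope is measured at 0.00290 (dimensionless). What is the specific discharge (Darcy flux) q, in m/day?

0.000510

Hydraulic gradient i = 0.00290.
Specific discharge q = K · i = 0.1760 × 0.002900 = 0.0005104 m/day.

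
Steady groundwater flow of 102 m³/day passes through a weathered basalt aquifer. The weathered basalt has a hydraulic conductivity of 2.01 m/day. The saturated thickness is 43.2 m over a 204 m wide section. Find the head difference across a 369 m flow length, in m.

2.12

Cross-sectional area A = 204 × 43.2 = 8813 m².
From Q = K·A·i, i = Q / (K·A) = 102 / (2.010 × 8813) = 0.005758.
Head loss Δh = i · L = 0.005758 × 369 = 2.125 m.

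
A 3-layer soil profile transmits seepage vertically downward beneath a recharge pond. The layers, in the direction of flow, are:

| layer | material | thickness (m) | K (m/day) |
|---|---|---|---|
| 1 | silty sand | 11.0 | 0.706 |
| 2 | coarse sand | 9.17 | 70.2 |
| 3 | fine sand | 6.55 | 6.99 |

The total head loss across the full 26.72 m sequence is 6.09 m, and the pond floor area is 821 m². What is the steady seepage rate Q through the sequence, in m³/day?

300

Flow is perpendicular to layering, so the layers act in series and the equivalent K is the thickness-weighted harmonic mean.
Total thickness L = 11.0 + 9.17 + 6.55 = 26.72 m.
Σ(b_i/K_i) = 11.0/0.706 + 9.17/70.2 + 6.55/6.99 = 16.65 d.
K_eq = L / Σ(b_i/K_i) = 26.72 / 16.65 = 1.605 m/day.
Q = K_eq · A · (Δh/L) = 1.605 × 821 × (6.09/26.72) = 300.3 m³/day.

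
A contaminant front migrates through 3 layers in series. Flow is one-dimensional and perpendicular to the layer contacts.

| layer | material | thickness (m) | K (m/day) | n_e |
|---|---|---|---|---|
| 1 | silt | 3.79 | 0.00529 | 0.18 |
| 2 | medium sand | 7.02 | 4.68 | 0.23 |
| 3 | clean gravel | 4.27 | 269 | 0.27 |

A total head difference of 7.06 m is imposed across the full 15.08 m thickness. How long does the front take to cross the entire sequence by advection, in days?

With flow normal to the layers, continuity requires the same specific discharge q through every layer.
Σ(b_i/K_i) = 3.79/0.00529 + 7.02/4.68 + 4.27/269 = 718.0 d.
q = Δh / Σ(b_i/K_i) = 7.06 / 718.0 = 0.009833 m/day.
In each layer the seepage velocity is v_i = q/n_i, so the layer transit time is t_i = b_i·n_i / q:
  layer 1 (silt): t_1 = 3.79 × 0.18 / 0.009833 = 69.38 d
  layer 2 (medium sand): t_2 = 7.02 × 0.23 / 0.009833 = 164.2 d
  layer 3 (clean gravel): t_3 = 4.27 × 0.27 / 0.009833 = 117.2 d
Total t = Σ t_i = 350.8 days.

351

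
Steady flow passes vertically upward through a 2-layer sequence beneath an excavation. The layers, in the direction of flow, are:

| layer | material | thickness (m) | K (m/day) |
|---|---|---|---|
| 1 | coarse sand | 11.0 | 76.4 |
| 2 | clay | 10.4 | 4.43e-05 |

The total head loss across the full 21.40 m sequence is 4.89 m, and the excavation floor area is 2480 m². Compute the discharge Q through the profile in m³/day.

0.0517

Flow is perpendicular to layering, so the layers act in series and the equivalent K is the thickness-weighted harmonic mean.
Total thickness L = 11.0 + 10.4 = 21.40 m.
Σ(b_i/K_i) = 11.0/76.4 + 10.4/4.43e-05 = 2.348e+05 d.
K_eq = L / Σ(b_i/K_i) = 21.40 / 2.348e+05 = 9.116e-05 m/day.
Q = K_eq · A · (Δh/L) = 9.116e-05 × 2480 × (4.89/21.40) = 0.05166 m³/day.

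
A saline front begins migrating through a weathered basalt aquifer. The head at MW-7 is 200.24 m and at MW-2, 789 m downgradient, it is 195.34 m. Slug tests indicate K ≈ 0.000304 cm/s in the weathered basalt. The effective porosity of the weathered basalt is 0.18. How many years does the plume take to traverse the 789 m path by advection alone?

Convert K: 0.000304 cm/s × 864 = 0.2627 m/day.
Hydraulic gradient i = (200.24 − 195.34) / 789 = 4.9 / 789 = 0.006210.
Darcy flux q = K · i = 0.2627 × 0.006210 = 0.001631 m/day.
Seepage velocity v = q / n_e = 0.001631 / 0.18 = 0.009062 m/day.
Travel time t = L / v = 789 / 0.009062 = 87065 days = 238.4 years.

238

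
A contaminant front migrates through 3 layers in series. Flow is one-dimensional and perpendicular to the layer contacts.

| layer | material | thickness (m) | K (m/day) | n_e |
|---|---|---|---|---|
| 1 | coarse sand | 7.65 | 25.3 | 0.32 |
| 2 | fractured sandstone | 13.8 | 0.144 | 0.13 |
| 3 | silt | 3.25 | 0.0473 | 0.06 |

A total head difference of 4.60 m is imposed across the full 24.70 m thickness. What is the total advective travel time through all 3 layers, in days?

With flow normal to the layers, continuity requires the same specific discharge q through every layer.
Σ(b_i/K_i) = 7.65/25.3 + 13.8/0.144 + 3.25/0.0473 = 164.8 d.
q = Δh / Σ(b_i/K_i) = 4.60 / 164.8 = 0.02790 m/day.
In each layer the seepage velocity is v_i = q/n_i, so the layer transit time is t_i = b_i·n_i / q:
  layer 1 (coarse sand): t_1 = 7.65 × 0.32 / 0.02790 = 87.73 d
  layer 2 (fractured sandstone): t_2 = 13.8 × 0.13 / 0.02790 = 64.29 d
  layer 3 (silt): t_3 = 3.25 × 0.06 / 0.02790 = 6.988 d
Total t = Σ t_i = 159.0 days.

159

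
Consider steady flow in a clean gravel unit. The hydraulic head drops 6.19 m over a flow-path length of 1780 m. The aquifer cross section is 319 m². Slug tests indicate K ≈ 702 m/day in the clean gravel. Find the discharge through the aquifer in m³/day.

Hydraulic gradient i = Δh / L = 6.19 / 1780 = 0.003478.
Darcy's law: Q = K · A · i = 702.0 × 319.0 × 0.003478 = 778.8 m³/day.

779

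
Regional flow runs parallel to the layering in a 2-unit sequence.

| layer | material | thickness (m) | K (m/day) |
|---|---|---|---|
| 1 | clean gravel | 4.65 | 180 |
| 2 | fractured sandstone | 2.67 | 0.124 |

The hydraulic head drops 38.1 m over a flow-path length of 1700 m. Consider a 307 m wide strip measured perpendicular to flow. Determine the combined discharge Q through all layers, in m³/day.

5760

Flow is parallel to layering, so each bed carries its own Darcy discharge and the transmissivities add.
Σ(K_i·b_i) = 180×4.65 + 0.124×2.67 = 837.3 m²/day.
Hydraulic gradient i = Δh / L = 38.1 / 1700 = 0.02241.
Q = Σ(K_i·b_i) · W · i = 837.3 × 307 × 0.02241 = 5761 m³/day.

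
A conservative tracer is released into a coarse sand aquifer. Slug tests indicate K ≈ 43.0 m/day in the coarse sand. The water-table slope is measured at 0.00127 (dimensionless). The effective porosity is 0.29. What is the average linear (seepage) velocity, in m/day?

Hydraulic gradient i = 0.00127.
Darcy flux q = K · i = 43.00 × 0.001270 = 0.05461 m/day.
Seepage velocity v = q / n_e = 0.05461 / 0.29 = 0.1883 m/day.

0.188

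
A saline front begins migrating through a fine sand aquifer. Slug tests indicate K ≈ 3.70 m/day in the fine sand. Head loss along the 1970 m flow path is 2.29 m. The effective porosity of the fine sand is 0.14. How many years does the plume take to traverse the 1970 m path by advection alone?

176

Hydraulic gradient i = Δh / L = 2.29 / 1970 = 0.001162.
Darcy flux q = K · i = 3.700 × 0.001162 = 0.004301 m/day.
Seepage velocity v = q / n_e = 0.004301 / 0.14 = 0.03072 m/day.
Travel time t = L / v = 1970 / 0.03072 = 64124 days = 175.6 years.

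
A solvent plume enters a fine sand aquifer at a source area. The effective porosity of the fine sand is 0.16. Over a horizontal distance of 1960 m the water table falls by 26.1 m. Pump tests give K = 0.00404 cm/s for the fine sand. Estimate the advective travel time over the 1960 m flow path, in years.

Convert K: 0.00404 cm/s × 864 = 3.491 m/day.
Hydraulic gradient i = Δh / L = 26.1 / 1960 = 0.01332.
Darcy flux q = K · i = 3.491 × 0.01332 = 0.04648 m/day.
Seepage velocity v = q / n_e = 0.04648 / 0.16 = 0.2905 m/day.
Travel time t = L / v = 1960 / 0.2905 = 6747 days = 18.47 years.

18.5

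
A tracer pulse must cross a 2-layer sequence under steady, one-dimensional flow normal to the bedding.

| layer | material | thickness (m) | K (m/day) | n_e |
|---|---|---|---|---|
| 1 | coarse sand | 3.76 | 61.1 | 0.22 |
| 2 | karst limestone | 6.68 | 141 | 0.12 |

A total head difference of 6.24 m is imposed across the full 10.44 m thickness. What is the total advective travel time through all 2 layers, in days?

0.0284

With flow normal to the layers, continuity requires the same specific discharge q through every layer.
Σ(b_i/K_i) = 3.76/61.1 + 6.68/141 = 0.1089 d.
q = Δh / Σ(b_i/K_i) = 6.24 / 0.1089 = 57.29 m/day.
In each layer the seepage velocity is v_i = q/n_i, so the layer transit time is t_i = b_i·n_i / q:
  layer 1 (coarse sand): t_1 = 3.76 × 0.22 / 57.29 = 0.01444 d
  layer 2 (karst limestone): t_2 = 6.68 × 0.12 / 57.29 = 0.01399 d
Total t = Σ t_i = 0.02843 days.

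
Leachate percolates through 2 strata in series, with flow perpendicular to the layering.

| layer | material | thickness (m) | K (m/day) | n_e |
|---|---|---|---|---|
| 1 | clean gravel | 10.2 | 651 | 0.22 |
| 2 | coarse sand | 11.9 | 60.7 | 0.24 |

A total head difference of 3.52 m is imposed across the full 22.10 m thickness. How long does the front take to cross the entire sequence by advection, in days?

With flow normal to the layers, continuity requires the same specific discharge q through every layer.
Σ(b_i/K_i) = 10.2/651 + 11.9/60.7 = 0.2117 d.
q = Δh / Σ(b_i/K_i) = 3.52 / 0.2117 = 16.63 m/day.
In each layer the seepage velocity is v_i = q/n_i, so the layer transit time is t_i = b_i·n_i / q:
  layer 1 (clean gravel): t_1 = 10.2 × 0.22 / 16.63 = 0.1350 d
  layer 2 (coarse sand): t_2 = 11.9 × 0.24 / 16.63 = 0.1718 d
Total t = Σ t_i = 0.3067 days.

0.307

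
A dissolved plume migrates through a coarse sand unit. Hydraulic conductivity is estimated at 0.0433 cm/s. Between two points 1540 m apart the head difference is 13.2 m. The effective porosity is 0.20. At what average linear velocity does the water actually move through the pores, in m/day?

Convert K: 0.0433 cm/s × 864 = 37.41 m/day.
Hydraulic gradient i = Δh / L = 13.2 / 1540 = 0.008571.
Darcy flux q = K · i = 37.41 × 0.008571 = 0.3207 m/day.
Seepage velocity v = q / n_e = 0.3207 / 0.20 = 1.603 m/day.

1.60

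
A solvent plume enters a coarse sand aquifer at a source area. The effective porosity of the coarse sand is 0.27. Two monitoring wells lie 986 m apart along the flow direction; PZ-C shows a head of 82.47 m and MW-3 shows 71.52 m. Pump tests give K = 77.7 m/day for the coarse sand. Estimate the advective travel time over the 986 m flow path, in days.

309

Hydraulic gradient i = (82.47 − 71.52) / 986 = 10.95 / 986 = 0.01111.
Darcy flux q = K · i = 77.70 × 0.01111 = 0.8629 m/day.
Seepage velocity v = q / n_e = 0.8629 / 0.27 = 3.196 m/day.
Travel time t = L / v = 986 / 3.196 = 308.5 days.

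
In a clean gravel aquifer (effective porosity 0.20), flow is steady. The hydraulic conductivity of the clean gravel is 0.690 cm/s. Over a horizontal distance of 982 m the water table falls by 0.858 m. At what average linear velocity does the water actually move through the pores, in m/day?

Convert K: 0.690 cm/s × 864 = 596.2 m/day.
Hydraulic gradient i = Δh / L = 0.858 / 982 = 0.0008737.
Darcy flux q = K · i = 596.2 × 0.0008737 = 0.5209 m/day.
Seepage velocity v = q / n_e = 0.5209 / 0.20 = 2.604 m/day.

2.60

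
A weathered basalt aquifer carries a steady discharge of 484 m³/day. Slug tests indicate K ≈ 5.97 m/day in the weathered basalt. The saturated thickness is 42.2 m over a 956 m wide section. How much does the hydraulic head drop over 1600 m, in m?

3.22

Cross-sectional area A = 956 × 42.2 = 40343 m².
From Q = K·A·i, i = Q / (K·A) = 484 / (5.970 × 40343) = 0.002010.
Head loss Δh = i · L = 0.002010 × 1600 = 3.215 m.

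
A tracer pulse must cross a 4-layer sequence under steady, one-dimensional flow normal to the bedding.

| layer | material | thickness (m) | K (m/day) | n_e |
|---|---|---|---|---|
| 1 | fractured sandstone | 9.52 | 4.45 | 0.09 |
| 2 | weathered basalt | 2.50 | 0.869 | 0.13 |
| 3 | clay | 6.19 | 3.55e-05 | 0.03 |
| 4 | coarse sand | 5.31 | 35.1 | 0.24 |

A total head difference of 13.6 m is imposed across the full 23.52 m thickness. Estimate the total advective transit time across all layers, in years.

92.7

With flow normal to the layers, continuity requires the same specific discharge q through every layer.
Σ(b_i/K_i) = 9.52/4.45 + 2.50/0.869 + 6.19/3.55e-05 + 5.31/35.1 = 1.744e+05 d.
q = Δh / Σ(b_i/K_i) = 13.6 / 1.744e+05 = 7.799e-05 m/day.
In each layer the seepage velocity is v_i = q/n_i, so the layer transit time is t_i = b_i·n_i / q:
  layer 1 (fractured sandstone): t_1 = 9.52 × 0.09 / 7.799e-05 = 10985 d
  layer 2 (weathered basalt): t_2 = 2.50 × 0.13 / 7.799e-05 = 4167 d
  layer 3 (clay): t_3 = 6.19 × 0.03 / 7.799e-05 = 2381 d
  layer 4 (coarse sand): t_4 = 5.31 × 0.24 / 7.799e-05 = 16340 d
Total t = Σ t_i = 33873 days = 92.74 years.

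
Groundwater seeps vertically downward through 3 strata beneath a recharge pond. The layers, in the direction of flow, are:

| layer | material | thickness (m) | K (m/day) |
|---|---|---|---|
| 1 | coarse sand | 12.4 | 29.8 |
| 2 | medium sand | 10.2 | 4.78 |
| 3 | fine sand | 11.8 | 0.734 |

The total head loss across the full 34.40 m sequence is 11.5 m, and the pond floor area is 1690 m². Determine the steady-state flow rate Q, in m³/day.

1040

Flow is perpendicular to layering, so the layers act in series and the equivalent K is the thickness-weighted harmonic mean.
Total thickness L = 12.4 + 10.2 + 11.8 = 34.40 m.
Σ(b_i/K_i) = 12.4/29.8 + 10.2/4.78 + 11.8/0.734 = 18.63 d.
K_eq = L / Σ(b_i/K_i) = 34.40 / 18.63 = 1.847 m/day.
Q = K_eq · A · (Δh/L) = 1.847 × 1690 × (11.5/34.40) = 1043 m³/day.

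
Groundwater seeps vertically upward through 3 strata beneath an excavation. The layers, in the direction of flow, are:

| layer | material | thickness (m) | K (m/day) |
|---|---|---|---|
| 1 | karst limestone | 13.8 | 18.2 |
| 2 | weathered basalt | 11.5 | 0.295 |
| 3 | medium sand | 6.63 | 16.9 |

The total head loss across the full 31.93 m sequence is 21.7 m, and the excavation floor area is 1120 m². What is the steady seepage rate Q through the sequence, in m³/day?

606

Flow is perpendicular to layering, so the layers act in series and the equivalent K is the thickness-weighted harmonic mean.
Total thickness L = 13.8 + 11.5 + 6.63 = 31.93 m.
Σ(b_i/K_i) = 13.8/18.2 + 11.5/0.295 + 6.63/16.9 = 40.13 d.
K_eq = L / Σ(b_i/K_i) = 31.93 / 40.13 = 0.7956 m/day.
Q = K_eq · A · (Δh/L) = 0.7956 × 1120 × (21.7/31.93) = 605.6 m³/day.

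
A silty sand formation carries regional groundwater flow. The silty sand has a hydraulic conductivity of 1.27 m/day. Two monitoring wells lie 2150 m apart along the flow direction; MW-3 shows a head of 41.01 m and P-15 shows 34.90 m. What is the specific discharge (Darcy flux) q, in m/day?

0.00361

Hydraulic gradient i = (41.01 − 34.90) / 2150 = 6.11 / 2150 = 0.002842.
Specific discharge q = K · i = 1.270 × 0.002842 = 0.003609 m/day.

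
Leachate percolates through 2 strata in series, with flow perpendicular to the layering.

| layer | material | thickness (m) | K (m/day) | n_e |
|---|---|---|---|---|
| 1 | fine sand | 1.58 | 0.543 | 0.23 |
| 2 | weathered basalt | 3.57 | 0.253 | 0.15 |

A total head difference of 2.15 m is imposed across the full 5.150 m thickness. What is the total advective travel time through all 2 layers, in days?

With flow normal to the layers, continuity requires the same specific discharge q through every layer.
Σ(b_i/K_i) = 1.58/0.543 + 3.57/0.253 = 17.02 d.
q = Δh / Σ(b_i/K_i) = 2.15 / 17.02 = 0.1263 m/day.
In each layer the seepage velocity is v_i = q/n_i, so the layer transit time is t_i = b_i·n_i / q:
  layer 1 (fine sand): t_1 = 1.58 × 0.23 / 0.1263 = 2.877 d
  layer 2 (weathered basalt): t_2 = 3.57 × 0.15 / 0.1263 = 4.239 d
Total t = Σ t_i = 7.116 days.

7.12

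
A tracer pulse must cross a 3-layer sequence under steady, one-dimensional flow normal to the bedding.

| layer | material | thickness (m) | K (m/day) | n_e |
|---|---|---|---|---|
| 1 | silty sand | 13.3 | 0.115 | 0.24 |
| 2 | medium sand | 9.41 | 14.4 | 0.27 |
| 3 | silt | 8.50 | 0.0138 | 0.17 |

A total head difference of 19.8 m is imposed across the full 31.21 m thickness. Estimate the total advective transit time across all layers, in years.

With flow normal to the layers, continuity requires the same specific discharge q through every layer.
Σ(b_i/K_i) = 13.3/0.115 + 9.41/14.4 + 8.50/0.0138 = 732.2 d.
q = Δh / Σ(b_i/K_i) = 19.8 / 732.2 = 0.02704 m/day.
In each layer the seepage velocity is v_i = q/n_i, so the layer transit time is t_i = b_i·n_i / q:
  layer 1 (silty sand): t_1 = 13.3 × 0.24 / 0.02704 = 118.0 d
  layer 2 (medium sand): t_2 = 9.41 × 0.27 / 0.02704 = 93.96 d
  layer 3 (silt): t_3 = 8.50 × 0.17 / 0.02704 = 53.44 d
Total t = Σ t_i = 265.4 days = 0.7268 years.

0.727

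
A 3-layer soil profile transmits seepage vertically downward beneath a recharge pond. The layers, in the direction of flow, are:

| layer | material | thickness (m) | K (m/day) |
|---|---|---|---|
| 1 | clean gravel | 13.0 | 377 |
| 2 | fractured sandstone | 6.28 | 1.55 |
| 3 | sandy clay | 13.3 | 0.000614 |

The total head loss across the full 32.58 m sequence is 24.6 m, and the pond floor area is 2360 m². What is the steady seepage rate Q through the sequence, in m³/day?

Flow is perpendicular to layering, so the layers act in series and the equivalent K is the thickness-weighted harmonic mean.
Total thickness L = 13.0 + 6.28 + 13.3 = 32.58 m.
Σ(b_i/K_i) = 13.0/377 + 6.28/1.55 + 13.3/0.000614 = 21665 d.
K_eq = L / Σ(b_i/K_i) = 32.58 / 21665 = 0.001504 m/day.
Q = K_eq · A · (Δh/L) = 0.001504 × 2360 × (24.6/32.58) = 2.680 m³/day.

2.68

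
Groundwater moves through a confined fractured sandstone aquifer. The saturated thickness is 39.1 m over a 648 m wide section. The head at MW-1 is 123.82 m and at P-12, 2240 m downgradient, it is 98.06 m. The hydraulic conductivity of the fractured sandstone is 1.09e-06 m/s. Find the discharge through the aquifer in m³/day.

27.4

Convert K: 1.09e-06 m/s × 86400 = 0.09418 m/day.
Cross-sectional area A = 648 × 39.1 = 25337 m².
Hydraulic gradient i = (123.82 − 98.06) / 2240 = 25.76 / 2240 = 0.01150.
Darcy's law: Q = K · A · i = 0.09418 × 25337 × 0.01150 = 27.44 m³/day.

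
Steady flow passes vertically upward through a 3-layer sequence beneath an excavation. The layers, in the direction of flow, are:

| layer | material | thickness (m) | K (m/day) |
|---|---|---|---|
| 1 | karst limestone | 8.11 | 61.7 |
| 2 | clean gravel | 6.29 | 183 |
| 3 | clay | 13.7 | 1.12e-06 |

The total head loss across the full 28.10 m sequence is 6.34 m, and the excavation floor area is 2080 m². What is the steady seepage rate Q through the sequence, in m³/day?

0.00108

Flow is perpendicular to layering, so the layers act in series and the equivalent K is the thickness-weighted harmonic mean.
Total thickness L = 8.11 + 6.29 + 13.7 = 28.10 m.
Σ(b_i/K_i) = 8.11/61.7 + 6.29/183 + 13.7/1.12e-06 = 1.223e+07 d.
K_eq = L / Σ(b_i/K_i) = 28.10 / 1.223e+07 = 2.297e-06 m/day.
Q = K_eq · A · (Δh/L) = 2.297e-06 × 2080 × (6.34/28.10) = 0.001078 m³/day.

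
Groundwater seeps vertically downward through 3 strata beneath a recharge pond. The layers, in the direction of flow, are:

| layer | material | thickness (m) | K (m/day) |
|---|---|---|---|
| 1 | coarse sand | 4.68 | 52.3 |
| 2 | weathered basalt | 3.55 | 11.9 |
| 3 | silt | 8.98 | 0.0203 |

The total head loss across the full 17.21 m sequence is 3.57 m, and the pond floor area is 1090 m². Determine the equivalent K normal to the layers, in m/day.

Flow is perpendicular to layering, so the layers act in series and the equivalent K is the thickness-weighted harmonic mean.
Total thickness L = 4.68 + 3.55 + 8.98 = 17.21 m.
Σ(b_i/K_i) = 4.68/52.3 + 3.55/11.9 + 8.98/0.0203 = 442.8 d.
K_eq = L / Σ(b_i/K_i) = 17.21 / 442.8 = 0.03887 m/day.

0.0389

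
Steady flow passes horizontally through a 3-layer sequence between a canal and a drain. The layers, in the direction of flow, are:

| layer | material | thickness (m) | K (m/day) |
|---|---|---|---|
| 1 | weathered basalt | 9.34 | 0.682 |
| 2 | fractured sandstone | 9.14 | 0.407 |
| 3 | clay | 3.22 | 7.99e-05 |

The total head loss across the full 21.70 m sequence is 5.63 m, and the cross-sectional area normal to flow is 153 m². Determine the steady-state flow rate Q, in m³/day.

0.0214

Flow is perpendicular to layering, so the layers act in series and the equivalent K is the thickness-weighted harmonic mean.
Total thickness L = 9.34 + 9.14 + 3.22 = 21.70 m.
Σ(b_i/K_i) = 9.34/0.682 + 9.14/0.407 + 3.22/7.99e-05 = 40337 d.
K_eq = L / Σ(b_i/K_i) = 21.70 / 40337 = 0.0005380 m/day.
Q = K_eq · A · (Δh/L) = 0.0005380 × 153 × (5.63/21.70) = 0.02136 m³/day.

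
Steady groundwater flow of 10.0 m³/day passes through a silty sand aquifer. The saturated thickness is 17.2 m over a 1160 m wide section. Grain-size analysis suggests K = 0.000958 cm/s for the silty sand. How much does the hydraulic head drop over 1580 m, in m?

0.957

Convert K: 0.000958 cm/s × 864 = 0.8277 m/day.
Cross-sectional area A = 1160 × 17.2 = 19952 m².
From Q = K·A·i, i = Q / (K·A) = 10.0 / (0.8277 × 19952) = 0.0006055.
Head loss Δh = i · L = 0.0006055 × 1580 = 0.9567 m.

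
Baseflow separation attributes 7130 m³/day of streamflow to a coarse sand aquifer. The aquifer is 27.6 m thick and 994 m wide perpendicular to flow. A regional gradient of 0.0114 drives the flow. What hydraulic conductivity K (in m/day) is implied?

22.8

Cross-sectional area A = 994 × 27.6 = 27434 m².
Hydraulic gradient i = 0.0114.
From Q = K·A·i, K = Q / (A·i) = 7130 / (27434 × 0.01140) = 22.80 m/day.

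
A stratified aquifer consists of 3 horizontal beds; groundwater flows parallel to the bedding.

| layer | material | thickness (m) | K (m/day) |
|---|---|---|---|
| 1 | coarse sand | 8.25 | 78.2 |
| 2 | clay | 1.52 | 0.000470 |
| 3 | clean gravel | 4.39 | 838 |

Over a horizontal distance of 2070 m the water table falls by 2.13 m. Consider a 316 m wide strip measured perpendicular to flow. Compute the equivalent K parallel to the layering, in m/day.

305

Flow is parallel to layering, so each bed carries its own Darcy discharge and the transmissivities add.
Σ(K_i·b_i) = 78.2×8.25 + 0.000470×1.52 + 838×4.39 = 4324 m²/day.
Total thickness b = 14.16 m, so K_eq = Σ(K_i·b_i)/b = 305.4 m/day.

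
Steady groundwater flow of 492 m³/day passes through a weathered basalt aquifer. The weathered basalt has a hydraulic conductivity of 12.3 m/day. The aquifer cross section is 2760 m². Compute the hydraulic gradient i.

From Q = K·A·i, i = Q / (K·A) = 492 / (12.30 × 2760) = 0.01449.

0.0145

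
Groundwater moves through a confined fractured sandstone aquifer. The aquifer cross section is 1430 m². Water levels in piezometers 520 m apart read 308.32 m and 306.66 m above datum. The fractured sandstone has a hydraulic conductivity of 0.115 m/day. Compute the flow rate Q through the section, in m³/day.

Hydraulic gradient i = (308.32 − 306.66) / 520 = 1.66 / 520 = 0.003192.
Darcy's law: Q = K · A · i = 0.1150 × 1430 × 0.003192 = 0.5250 m³/day.

0.525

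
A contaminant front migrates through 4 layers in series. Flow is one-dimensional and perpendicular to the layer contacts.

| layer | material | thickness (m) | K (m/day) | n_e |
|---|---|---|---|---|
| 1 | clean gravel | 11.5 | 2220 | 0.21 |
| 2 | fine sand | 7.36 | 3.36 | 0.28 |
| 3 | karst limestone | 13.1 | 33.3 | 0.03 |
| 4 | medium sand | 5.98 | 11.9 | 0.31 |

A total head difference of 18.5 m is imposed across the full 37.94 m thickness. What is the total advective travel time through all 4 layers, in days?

1.12

With flow normal to the layers, continuity requires the same specific discharge q through every layer.
Σ(b_i/K_i) = 11.5/2220 + 7.36/3.36 + 13.1/33.3 + 5.98/11.9 = 3.092 d.
q = Δh / Σ(b_i/K_i) = 18.5 / 3.092 = 5.984 m/day.
In each layer the seepage velocity is v_i = q/n_i, so the layer transit time is t_i = b_i·n_i / q:
  layer 1 (clean gravel): t_1 = 11.5 × 0.21 / 5.984 = 0.4036 d
  layer 2 (fine sand): t_2 = 7.36 × 0.28 / 5.984 = 0.3444 d
  layer 3 (karst limestone): t_3 = 13.1 × 0.03 / 5.984 = 0.06567 d
  layer 4 (medium sand): t_4 = 5.98 × 0.31 / 5.984 = 0.3098 d
Total t = Σ t_i = 1.123 days.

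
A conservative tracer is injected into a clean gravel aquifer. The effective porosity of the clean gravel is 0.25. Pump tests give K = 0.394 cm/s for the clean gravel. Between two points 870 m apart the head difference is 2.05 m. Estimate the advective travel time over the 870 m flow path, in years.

0.742

Convert K: 0.394 cm/s × 864 = 340.4 m/day.
Hydraulic gradient i = Δh / L = 2.05 / 870 = 0.002356.
Darcy flux q = K · i = 340.4 × 0.002356 = 0.8021 m/day.
Seepage velocity v = q / n_e = 0.8021 / 0.25 = 3.209 m/day.
Travel time t = L / v = 870 / 3.209 = 271.2 days = 0.7424 years.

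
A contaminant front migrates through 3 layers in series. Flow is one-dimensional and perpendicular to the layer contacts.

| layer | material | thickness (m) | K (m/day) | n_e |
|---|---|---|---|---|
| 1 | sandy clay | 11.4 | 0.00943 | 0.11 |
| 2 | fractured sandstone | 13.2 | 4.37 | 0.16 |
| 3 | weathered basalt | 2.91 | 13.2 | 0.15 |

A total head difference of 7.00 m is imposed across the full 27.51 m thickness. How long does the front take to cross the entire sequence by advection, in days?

With flow normal to the layers, continuity requires the same specific discharge q through every layer.
Σ(b_i/K_i) = 11.4/0.00943 + 13.2/4.37 + 2.91/13.2 = 1212 d.
q = Δh / Σ(b_i/K_i) = 7.00 / 1212 = 0.005775 m/day.
In each layer the seepage velocity is v_i = q/n_i, so the layer transit time is t_i = b_i·n_i / q:
  layer 1 (sandy clay): t_1 = 11.4 × 0.11 / 0.005775 = 217.1 d
  layer 2 (fractured sandstone): t_2 = 13.2 × 0.16 / 0.005775 = 365.7 d
  layer 3 (weathered basalt): t_3 = 2.91 × 0.15 / 0.005775 = 75.59 d
Total t = Σ t_i = 658.5 days.

658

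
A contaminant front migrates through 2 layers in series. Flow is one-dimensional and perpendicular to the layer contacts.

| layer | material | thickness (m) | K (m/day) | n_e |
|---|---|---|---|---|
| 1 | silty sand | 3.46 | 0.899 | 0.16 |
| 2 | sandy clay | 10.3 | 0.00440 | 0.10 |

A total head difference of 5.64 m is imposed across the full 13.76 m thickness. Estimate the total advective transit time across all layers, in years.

1.80

With flow normal to the layers, continuity requires the same specific discharge q through every layer.
Σ(b_i/K_i) = 3.46/0.899 + 10.3/0.00440 = 2345 d.
q = Δh / Σ(b_i/K_i) = 5.64 / 2345 = 0.002405 m/day.
In each layer the seepage velocity is v_i = q/n_i, so the layer transit time is t_i = b_i·n_i / q:
  layer 1 (silty sand): t_1 = 3.46 × 0.16 / 0.002405 = 230.2 d
  layer 2 (sandy clay): t_2 = 10.3 × 0.10 / 0.002405 = 428.2 d
Total t = Σ t_i = 658.4 days = 1.802 years.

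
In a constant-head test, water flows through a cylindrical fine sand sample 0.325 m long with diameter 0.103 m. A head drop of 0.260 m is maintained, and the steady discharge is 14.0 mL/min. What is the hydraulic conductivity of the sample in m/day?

3.02

Cross-sectional area A = π·(d/2)² = π × (0.103/2)² = 0.008332 m².
Convert discharge: 14.0 mL/min = 2.333e-07 m³/s.
Darcy's law rearranged: K = Q·L / (A·Δh) = 2.333e-07 × 0.325 / (0.008332 × 0.260) = 3.500e-05 m/s = 3.024 m/day.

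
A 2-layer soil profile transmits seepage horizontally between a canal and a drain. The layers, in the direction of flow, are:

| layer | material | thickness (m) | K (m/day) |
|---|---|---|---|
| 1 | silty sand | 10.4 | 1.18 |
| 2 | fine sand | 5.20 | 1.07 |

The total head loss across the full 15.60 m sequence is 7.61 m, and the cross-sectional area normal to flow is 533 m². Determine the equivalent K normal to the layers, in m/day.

Flow is perpendicular to layering, so the layers act in series and the equivalent K is the thickness-weighted harmonic mean.
Total thickness L = 10.4 + 5.20 = 15.60 m.
Σ(b_i/K_i) = 10.4/1.18 + 5.20/1.07 = 13.67 d.
K_eq = L / Σ(b_i/K_i) = 15.60 / 13.67 = 1.141 m/day.

1.14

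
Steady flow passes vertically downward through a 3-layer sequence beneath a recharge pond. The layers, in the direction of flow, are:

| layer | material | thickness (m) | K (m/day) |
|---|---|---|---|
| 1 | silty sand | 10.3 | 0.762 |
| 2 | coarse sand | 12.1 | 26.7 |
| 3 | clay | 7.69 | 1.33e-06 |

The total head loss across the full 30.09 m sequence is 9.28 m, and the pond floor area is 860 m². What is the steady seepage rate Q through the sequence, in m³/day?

Flow is perpendicular to layering, so the layers act in series and the equivalent K is the thickness-weighted harmonic mean.
Total thickness L = 10.3 + 12.1 + 7.69 = 30.09 m.
Σ(b_i/K_i) = 10.3/0.762 + 12.1/26.7 + 7.69/1.33e-06 = 5.782e+06 d.
K_eq = L / Σ(b_i/K_i) = 30.09 / 5.782e+06 = 5.204e-06 m/day.
Q = K_eq · A · (Δh/L) = 5.204e-06 × 860 × (9.28/30.09) = 0.001380 m³/day.

0.00138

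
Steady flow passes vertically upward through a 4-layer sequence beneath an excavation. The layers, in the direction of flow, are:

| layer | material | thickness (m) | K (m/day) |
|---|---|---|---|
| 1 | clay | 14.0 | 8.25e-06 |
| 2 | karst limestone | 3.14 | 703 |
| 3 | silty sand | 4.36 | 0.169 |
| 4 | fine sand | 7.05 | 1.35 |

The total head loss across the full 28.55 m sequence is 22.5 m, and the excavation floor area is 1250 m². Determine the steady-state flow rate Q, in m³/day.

0.0166

Flow is perpendicular to layering, so the layers act in series and the equivalent K is the thickness-weighted harmonic mean.
Total thickness L = 14.0 + 3.14 + 4.36 + 7.05 = 28.55 m.
Σ(b_i/K_i) = 14.0/8.25e-06 + 3.14/703 + 4.36/0.169 + 7.05/1.35 = 1.697e+06 d.
K_eq = L / Σ(b_i/K_i) = 28.55 / 1.697e+06 = 1.682e-05 m/day.
Q = K_eq · A · (Δh/L) = 1.682e-05 × 1250 × (22.5/28.55) = 0.01657 m³/day.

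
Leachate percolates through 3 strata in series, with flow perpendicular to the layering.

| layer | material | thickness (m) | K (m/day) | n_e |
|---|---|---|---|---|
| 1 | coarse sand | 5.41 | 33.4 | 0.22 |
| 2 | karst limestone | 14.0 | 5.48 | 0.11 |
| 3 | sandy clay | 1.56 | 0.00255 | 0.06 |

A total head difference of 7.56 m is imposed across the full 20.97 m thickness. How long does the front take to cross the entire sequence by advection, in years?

With flow normal to the layers, continuity requires the same specific discharge q through every layer.
Σ(b_i/K_i) = 5.41/33.4 + 14.0/5.48 + 1.56/0.00255 = 614.5 d.
q = Δh / Σ(b_i/K_i) = 7.56 / 614.5 = 0.01230 m/day.
In each layer the seepage velocity is v_i = q/n_i, so the layer transit time is t_i = b_i·n_i / q:
  layer 1 (coarse sand): t_1 = 5.41 × 0.22 / 0.01230 = 96.74 d
  layer 2 (karst limestone): t_2 = 14.0 × 0.11 / 0.01230 = 125.2 d
  layer 3 (sandy clay): t_3 = 1.56 × 0.06 / 0.01230 = 7.608 d
Total t = Σ t_i = 229.5 days = 0.6284 years.

0.628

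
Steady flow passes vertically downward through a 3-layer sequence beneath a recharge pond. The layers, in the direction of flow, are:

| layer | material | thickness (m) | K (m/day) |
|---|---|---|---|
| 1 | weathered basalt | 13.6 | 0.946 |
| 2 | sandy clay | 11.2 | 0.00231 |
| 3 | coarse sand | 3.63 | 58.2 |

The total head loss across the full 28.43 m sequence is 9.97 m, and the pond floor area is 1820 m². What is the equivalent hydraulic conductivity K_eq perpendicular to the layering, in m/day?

Flow is perpendicular to layering, so the layers act in series and the equivalent K is the thickness-weighted harmonic mean.
Total thickness L = 13.6 + 11.2 + 3.63 = 28.43 m.
Σ(b_i/K_i) = 13.6/0.946 + 11.2/0.00231 + 3.63/58.2 = 4863 d.
K_eq = L / Σ(b_i/K_i) = 28.43 / 4863 = 0.005846 m/day.

0.00585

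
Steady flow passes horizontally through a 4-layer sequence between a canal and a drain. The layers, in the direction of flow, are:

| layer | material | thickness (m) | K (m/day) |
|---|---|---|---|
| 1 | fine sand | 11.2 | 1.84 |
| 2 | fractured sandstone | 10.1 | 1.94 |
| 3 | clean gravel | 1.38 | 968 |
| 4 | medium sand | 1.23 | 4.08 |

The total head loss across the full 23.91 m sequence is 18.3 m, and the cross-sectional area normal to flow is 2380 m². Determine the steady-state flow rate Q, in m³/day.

3760

Flow is perpendicular to layering, so the layers act in series and the equivalent K is the thickness-weighted harmonic mean.
Total thickness L = 11.2 + 10.1 + 1.38 + 1.23 = 23.91 m.
Σ(b_i/K_i) = 11.2/1.84 + 10.1/1.94 + 1.38/968 + 1.23/4.08 = 11.60 d.
K_eq = L / Σ(b_i/K_i) = 23.91 / 11.60 = 2.062 m/day.
Q = K_eq · A · (Δh/L) = 2.062 × 2380 × (18.3/23.91) = 3756 m³/day.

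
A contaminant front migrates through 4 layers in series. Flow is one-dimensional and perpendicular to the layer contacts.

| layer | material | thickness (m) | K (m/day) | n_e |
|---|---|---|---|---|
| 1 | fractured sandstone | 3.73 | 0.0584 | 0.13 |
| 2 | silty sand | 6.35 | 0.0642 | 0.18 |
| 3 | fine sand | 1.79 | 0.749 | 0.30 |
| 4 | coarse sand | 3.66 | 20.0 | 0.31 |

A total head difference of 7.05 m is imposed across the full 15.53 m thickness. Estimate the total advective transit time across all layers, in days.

77.4

With flow normal to the layers, continuity requires the same specific discharge q through every layer.
Σ(b_i/K_i) = 3.73/0.0584 + 6.35/0.0642 + 1.79/0.749 + 3.66/20.0 = 165.4 d.
q = Δh / Σ(b_i/K_i) = 7.05 / 165.4 = 0.04264 m/day.
In each layer the seepage velocity is v_i = q/n_i, so the layer transit time is t_i = b_i·n_i / q:
  layer 1 (fractured sandstone): t_1 = 3.73 × 0.13 / 0.04264 = 11.37 d
  layer 2 (silty sand): t_2 = 6.35 × 0.18 / 0.04264 = 26.81 d
  layer 3 (fine sand): t_3 = 1.79 × 0.30 / 0.04264 = 12.59 d
  layer 4 (coarse sand): t_4 = 3.66 × 0.31 / 0.04264 = 26.61 d
Total t = Σ t_i = 77.39 days.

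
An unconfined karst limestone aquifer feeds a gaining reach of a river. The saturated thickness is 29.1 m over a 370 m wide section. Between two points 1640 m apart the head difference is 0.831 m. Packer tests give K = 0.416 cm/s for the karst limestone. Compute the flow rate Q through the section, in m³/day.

Convert K: 0.416 cm/s × 864 = 359.4 m/day.
Cross-sectional area A = 370 × 29.1 = 10767 m².
Hydraulic gradient i = Δh / L = 0.831 / 1640 = 0.0005067.
Darcy's law: Q = K · A · i = 359.4 × 10767 × 0.0005067 = 1961 m³/day.

1960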